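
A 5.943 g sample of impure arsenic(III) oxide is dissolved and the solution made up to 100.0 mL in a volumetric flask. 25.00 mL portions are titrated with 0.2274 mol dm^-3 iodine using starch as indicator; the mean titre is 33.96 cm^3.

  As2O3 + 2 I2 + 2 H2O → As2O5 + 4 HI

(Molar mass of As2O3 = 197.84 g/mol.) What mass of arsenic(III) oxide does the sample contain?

3.056 g

n(I2) per titration = 0.03396 × 0.2274 = 7.723 × 10^-3 mol
From the 1:2 ratio, n(As2O3) in each aliquot = 1/2 × 7.723 × 10^-3 = 3.861 × 10^-3 mol
n(As2O3) in the whole flask = 3.861 × 10^-3 × 100.0/25.00 = 0.01545 mol
mass of As2O3 = 0.01545 × 197.84 = 3.056 g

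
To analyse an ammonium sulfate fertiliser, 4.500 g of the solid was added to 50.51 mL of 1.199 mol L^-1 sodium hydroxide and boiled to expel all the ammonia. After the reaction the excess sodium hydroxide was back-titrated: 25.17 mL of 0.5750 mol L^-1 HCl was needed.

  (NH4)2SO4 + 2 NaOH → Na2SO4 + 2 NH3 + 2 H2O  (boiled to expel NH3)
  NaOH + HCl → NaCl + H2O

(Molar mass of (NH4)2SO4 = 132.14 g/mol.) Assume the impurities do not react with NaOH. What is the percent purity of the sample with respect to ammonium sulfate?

n(NaOH) added = 0.05051 × 1.199 = 0.06056 mol
n(HCl) used in back-titration = 0.02517 × 0.5750 = 0.01447 mol
n(NaOH) left over = 0.01447 mol (1:1 ratio)
n(NaOH) consumed by analyte = 0.06056 − 0.01447 = 0.04609 mol
From the 1:2 ratio, n((NH4)2SO4) = 1/2 × 0.04609 = 0.02304 mol
mass of (NH4)2SO4 = 0.02304 × 132.14 = 3.045 g
% (NH4)2SO4 = 3.045 / 4.500 × 100 = 67.67 %

67.67 %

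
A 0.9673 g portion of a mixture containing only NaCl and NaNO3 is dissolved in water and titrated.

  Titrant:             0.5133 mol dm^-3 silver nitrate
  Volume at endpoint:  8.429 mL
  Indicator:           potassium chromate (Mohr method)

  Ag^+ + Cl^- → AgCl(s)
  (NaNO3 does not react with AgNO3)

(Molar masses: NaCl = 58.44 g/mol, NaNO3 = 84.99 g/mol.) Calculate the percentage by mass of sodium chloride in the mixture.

n(AgNO3) = 0.008429 × 0.5133 = 4.327 × 10^-3 mol
Let x = n(NaCl), y = n(NaNO3).
Titrant: 1x = 4.327 × 10^-3;  mass: 58.44x + 84.99y = 0.9673
Solving, x = 4.327 × 10^-3 mol, y = 8.406 × 10^-3 mol
mass of NaCl = 4.327 × 10^-3 × 58.44 = 0.2528 g
% NaCl = 0.2528 / 0.9673 × 100 = 26.14 %

26.14 %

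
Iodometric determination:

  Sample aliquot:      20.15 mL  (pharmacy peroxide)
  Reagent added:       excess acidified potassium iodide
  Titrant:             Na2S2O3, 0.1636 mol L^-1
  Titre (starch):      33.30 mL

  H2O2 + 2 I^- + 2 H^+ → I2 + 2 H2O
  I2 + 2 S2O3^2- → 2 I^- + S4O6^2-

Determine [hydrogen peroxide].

n(S2O3^2-) = 0.03330 × 0.1636 = 5.448 × 10^-3 mol
n(I2) = n(S2O3^2-)/2 = 2.724 × 10^-3 mol
n(H2O2) in the aliquot = 2.724 × 10^-3 mol (1:1 ratio)
[H2O2] = 2.724 × 10^-3 / 0.02015 = 0.1352 mol/L

0.1352 mol/L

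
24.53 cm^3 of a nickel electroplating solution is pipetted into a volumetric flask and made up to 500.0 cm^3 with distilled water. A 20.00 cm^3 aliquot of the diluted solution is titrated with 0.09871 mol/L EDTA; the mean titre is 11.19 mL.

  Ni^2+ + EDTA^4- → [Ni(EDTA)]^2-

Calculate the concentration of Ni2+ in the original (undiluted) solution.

1.126 mol/L

n(EDTA) = 0.01119 × 0.09871 = 1.105 × 10^-3 mol
n(Ni2+) in the aliquot = 1.105 × 10^-3 mol (1:1 ratio)
[Ni2+]_dilute = 1.105 × 10^-3 / 0.02000 = 0.05523 mol/L
Dilution factor = 500.0 / 24.53 = 20.38
[Ni2+]_stock = 0.05523 × 20.38 = 1.126 mol/L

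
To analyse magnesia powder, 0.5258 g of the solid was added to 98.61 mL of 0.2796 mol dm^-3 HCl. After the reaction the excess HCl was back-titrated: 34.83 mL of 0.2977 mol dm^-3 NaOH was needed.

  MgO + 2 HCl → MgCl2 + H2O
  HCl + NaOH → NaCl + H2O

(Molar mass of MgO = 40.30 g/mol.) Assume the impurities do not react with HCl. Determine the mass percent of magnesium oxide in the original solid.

65.92 %

n(HCl) added = 0.09861 × 0.2796 = 0.02757 mol
n(NaOH) used in back-titration = 0.03483 × 0.2977 = 0.01037 mol
n(HCl) left over = 0.01037 mol (1:1 ratio)
n(HCl) consumed by analyte = 0.02757 − 0.01037 = 0.01720 mol
From the 1:2 ratio, n(MgO) = 1/2 × 0.01720 = 8.601 × 10^-3 mol
mass of MgO = 8.601 × 10^-3 × 40.30 = 0.3466 g
% MgO = 0.3466 / 0.5258 × 100 = 65.92 %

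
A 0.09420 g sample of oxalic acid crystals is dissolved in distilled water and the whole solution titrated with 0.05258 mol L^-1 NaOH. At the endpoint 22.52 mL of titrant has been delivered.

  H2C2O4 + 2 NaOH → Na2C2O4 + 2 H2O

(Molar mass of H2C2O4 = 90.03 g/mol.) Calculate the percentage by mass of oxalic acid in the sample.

56.58 %

n(NaOH) = 0.02252 L × 0.05258 mol/L = 1.184 × 10^-3 mol
From the 1:2 ratio, n(H2C2O4) = 1/2 × 1.184 × 10^-3 = 5.921 × 10^-4 mol
mass of H2C2O4 = 5.921 × 10^-4 × 90.03 g/mol = 0.05330 g
% H2C2O4 = 0.05330 / 0.09420 × 100 = 56.58 %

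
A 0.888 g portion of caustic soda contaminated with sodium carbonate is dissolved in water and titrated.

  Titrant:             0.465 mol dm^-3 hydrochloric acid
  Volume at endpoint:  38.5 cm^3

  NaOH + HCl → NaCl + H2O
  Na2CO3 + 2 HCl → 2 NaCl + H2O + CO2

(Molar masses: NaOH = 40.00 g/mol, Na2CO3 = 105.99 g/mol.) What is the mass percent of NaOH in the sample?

n(HCl) = 0.0385 × 0.465 = 0.0179 mol
Let x = n(NaOH), y = n(Na2CO3).
Titrant: 1x + 2y = 0.0179;  mass: 40.00x + 105.99y = 0.888
Solving, x = 4.67 × 10^-3 mol, y = 6.61 × 10^-3 mol
mass of NaOH = 4.67 × 10^-3 × 40.00 = 0.187 g
% NaOH = 0.187 / 0.888 × 100 = 21.1 %

21.1 %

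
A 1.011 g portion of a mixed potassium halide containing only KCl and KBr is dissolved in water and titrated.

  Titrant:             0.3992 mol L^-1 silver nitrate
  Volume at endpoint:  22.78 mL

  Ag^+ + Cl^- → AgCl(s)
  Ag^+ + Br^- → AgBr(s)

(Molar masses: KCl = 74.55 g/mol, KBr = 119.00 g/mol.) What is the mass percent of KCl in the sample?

n(AgNO3) = 0.02278 × 0.3992 = 9.094 × 10^-3 mol
Let x = n(KCl), y = n(KBr).
Titrant: 1x + 1y = 9.094 × 10^-3;  mass: 74.55x + 119.00y = 1.011
Solving, x = 1.601 × 10^-3 mol, y = 7.493 × 10^-3 mol
mass of KCl = 1.601 × 10^-3 × 74.55 = 0.1193 g
% KCl = 0.1193 / 1.011 × 100 = 11.80 %

11.80 %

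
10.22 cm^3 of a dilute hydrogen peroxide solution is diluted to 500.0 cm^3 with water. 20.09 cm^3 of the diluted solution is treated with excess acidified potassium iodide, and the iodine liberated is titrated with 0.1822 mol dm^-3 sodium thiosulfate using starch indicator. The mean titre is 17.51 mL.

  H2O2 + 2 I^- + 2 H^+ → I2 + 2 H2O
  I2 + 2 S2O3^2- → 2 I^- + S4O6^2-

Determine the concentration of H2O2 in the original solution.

n(S2O3^2-) = 0.01751 × 0.1822 = 3.190 × 10^-3 mol
n(I2) = n(S2O3^2-)/2 = 1.595 × 10^-3 mol
n(H2O2) in the aliquot = 1.595 × 10^-3 mol (1:1 ratio)
[H2O2]_dilute = 1.595 × 10^-3 / 0.02009 = 0.07940 mol/L
[H2O2]_original = 0.07940 × 500.0/10.22 = 3.885 mol/L

3.885 mol/L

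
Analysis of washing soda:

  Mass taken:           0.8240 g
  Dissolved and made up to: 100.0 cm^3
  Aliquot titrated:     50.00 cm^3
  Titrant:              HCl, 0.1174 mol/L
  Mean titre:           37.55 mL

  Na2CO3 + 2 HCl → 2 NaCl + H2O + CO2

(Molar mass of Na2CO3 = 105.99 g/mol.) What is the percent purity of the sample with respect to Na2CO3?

56.70 %

n(HCl) per titration = 0.03755 × 0.1174 = 4.408 × 10^-3 mol
From the 1:2 ratio, n(Na2CO3) in each aliquot = 1/2 × 4.408 × 10^-3 = 2.204 × 10^-3 mol
n(Na2CO3) in the whole flask = 2.204 × 10^-3 × 100.0/50.00 = 4.408 × 10^-3 mol
mass of Na2CO3 = 4.408 × 10^-3 × 105.99 = 0.4672 g
% Na2CO3 = 0.4672 / 0.8240 × 100 = 56.70 %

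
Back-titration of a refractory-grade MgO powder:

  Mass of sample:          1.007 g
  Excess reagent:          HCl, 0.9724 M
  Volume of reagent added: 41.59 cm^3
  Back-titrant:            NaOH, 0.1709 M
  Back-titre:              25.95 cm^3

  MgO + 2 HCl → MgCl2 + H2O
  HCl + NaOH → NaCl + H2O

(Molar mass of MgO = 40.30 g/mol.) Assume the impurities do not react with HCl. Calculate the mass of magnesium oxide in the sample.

0.7255 g

n(HCl) added = 0.04159 × 0.9724 = 0.04044 mol
n(NaOH) used in back-titration = 0.02595 × 0.1709 = 4.435 × 10^-3 mol
n(HCl) left over = 4.435 × 10^-3 mol (1:1 ratio)
n(HCl) consumed by analyte = 0.04044 − 4.435 × 10^-3 = 0.03601 mol
From the 1:2 ratio, n(MgO) = 1/2 × 0.03601 = 0.01800 mol
mass of MgO = 0.01800 × 40.30 = 0.7255 g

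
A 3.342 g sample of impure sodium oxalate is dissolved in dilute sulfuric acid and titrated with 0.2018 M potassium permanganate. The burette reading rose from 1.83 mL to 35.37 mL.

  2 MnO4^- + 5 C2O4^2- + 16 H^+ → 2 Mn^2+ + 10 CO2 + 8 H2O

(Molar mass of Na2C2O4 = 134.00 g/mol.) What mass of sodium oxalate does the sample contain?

n(KMnO4) = 0.03354 L × 0.2018 mol/L = 6.768 × 10^-3 mol
From the 5:2 ratio, n(Na2C2O4) = 5/2 × 6.768 × 10^-3 = 0.01692 mol
mass of Na2C2O4 = 0.01692 × 134.00 g/mol = 2.267 g

2.267 g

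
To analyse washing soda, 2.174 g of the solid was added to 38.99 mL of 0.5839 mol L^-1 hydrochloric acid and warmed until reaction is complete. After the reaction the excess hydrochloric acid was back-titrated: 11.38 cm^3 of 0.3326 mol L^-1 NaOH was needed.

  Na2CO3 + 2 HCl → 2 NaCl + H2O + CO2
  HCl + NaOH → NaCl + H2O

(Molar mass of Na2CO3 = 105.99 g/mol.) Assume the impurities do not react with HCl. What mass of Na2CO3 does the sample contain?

n(HCl) added = 0.03899 × 0.5839 = 0.02277 mol
n(NaOH) used in back-titration = 0.01138 × 0.3326 = 3.785 × 10^-3 mol
n(HCl) left over = 3.785 × 10^-3 mol (1:1 ratio)
n(HCl) consumed by analyte = 0.02277 − 3.785 × 10^-3 = 0.01898 mol
From the 1:2 ratio, n(Na2CO3) = 1/2 × 0.01898 = 9.491 × 10^-3 mol
mass of Na2CO3 = 9.491 × 10^-3 × 105.99 = 1.006 g

1.006 g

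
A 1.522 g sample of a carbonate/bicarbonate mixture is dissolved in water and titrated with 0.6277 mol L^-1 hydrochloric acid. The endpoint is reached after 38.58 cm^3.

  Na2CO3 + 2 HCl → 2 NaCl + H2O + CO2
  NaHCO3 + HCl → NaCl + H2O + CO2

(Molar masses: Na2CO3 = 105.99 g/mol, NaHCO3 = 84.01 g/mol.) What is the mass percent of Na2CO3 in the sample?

n(HCl) = 0.03858 × 0.6277 = 0.02422 mol
Let x = n(Na2CO3), y = n(NaHCO3).
Titrant: 2x + 1y = 0.02422;  mass: 105.99x + 84.01y = 1.522
Solving, x = 8.261 × 10^-3 mol, y = 7.694 × 10^-3 mol
mass of Na2CO3 = 8.261 × 10^-3 × 105.99 = 0.8756 g
% Na2CO3 = 0.8756 / 1.522 × 100 = 57.53 %

57.53 %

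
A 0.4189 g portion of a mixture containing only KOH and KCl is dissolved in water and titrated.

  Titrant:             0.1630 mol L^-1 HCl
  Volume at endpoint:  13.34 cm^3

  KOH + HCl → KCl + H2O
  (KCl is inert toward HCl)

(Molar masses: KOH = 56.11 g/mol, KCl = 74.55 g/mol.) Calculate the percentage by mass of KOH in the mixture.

29.13 %

n(HCl) = 0.01334 × 0.1630 = 2.174 × 10^-3 mol
Let x = n(KOH), y = n(KCl).
Titrant: 1x = 2.174 × 10^-3;  mass: 56.11x + 74.55y = 0.4189
Solving, x = 2.174 × 10^-3 mol, y = 3.982 × 10^-3 mol
mass of KOH = 2.174 × 10^-3 × 56.11 = 0.1220 g
% KOH = 0.1220 / 0.4189 × 100 = 29.13 %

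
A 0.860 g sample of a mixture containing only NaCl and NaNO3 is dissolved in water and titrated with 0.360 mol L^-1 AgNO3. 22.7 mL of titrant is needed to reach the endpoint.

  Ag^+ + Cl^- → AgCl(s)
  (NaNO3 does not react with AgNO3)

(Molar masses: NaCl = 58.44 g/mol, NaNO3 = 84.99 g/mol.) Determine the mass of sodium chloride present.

0.478 g

n(AgNO3) = 0.0227 × 0.360 = 8.17 × 10^-3 mol
Let x = n(NaCl), y = n(NaNO3).
Titrant: 1x = 8.17 × 10^-3;  mass: 58.44x + 84.99y = 0.860
Solving, x = 8.17 × 10^-3 mol, y = 4.50 × 10^-3 mol
mass of NaCl = 8.17 × 10^-3 × 58.44 = 0.478 g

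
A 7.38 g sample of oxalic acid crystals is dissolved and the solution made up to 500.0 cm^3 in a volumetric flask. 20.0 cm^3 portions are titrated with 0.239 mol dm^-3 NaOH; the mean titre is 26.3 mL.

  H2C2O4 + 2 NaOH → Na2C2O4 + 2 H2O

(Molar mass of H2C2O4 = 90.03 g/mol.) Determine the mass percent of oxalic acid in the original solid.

95.9 %

n(NaOH) per titration = 0.0263 × 0.239 = 6.29 × 10^-3 mol
From the 1:2 ratio, n(H2C2O4) in each aliquot = 1/2 × 6.29 × 10^-3 = 3.14 × 10^-3 mol
n(H2C2O4) in the whole flask = 3.14 × 10^-3 × 500.0/20.0 = 0.0786 mol
mass of H2C2O4 = 0.0786 × 90.03 = 7.07 g
% H2C2O4 = 7.07 / 7.38 × 100 = 95.9 %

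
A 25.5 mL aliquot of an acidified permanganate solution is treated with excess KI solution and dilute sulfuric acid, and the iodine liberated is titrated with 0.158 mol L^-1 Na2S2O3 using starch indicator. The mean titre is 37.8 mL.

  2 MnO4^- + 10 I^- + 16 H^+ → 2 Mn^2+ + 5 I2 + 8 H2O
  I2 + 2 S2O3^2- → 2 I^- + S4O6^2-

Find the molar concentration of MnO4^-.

n(S2O3^2-) = 0.0378 × 0.158 = 5.97 × 10^-3 mol
n(I2) = n(S2O3^2-)/2 = 2.99 × 10^-3 mol
From the 2:5 ratio, n(MnO4^-) in the aliquot = 2/5 × 2.99 × 10^-3 = 1.19 × 10^-3 mol
[MnO4^-] = 1.19 × 10^-3 / 0.0255 = 0.0468 mol/L

0.0468 mol/L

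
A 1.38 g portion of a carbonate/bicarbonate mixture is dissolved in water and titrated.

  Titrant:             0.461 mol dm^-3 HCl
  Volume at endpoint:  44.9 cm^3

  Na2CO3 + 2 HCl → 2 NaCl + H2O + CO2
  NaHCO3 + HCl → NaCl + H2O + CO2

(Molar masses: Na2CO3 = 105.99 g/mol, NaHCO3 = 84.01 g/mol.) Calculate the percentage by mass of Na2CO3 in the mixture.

44.4 %

n(HCl) = 0.0449 × 0.461 = 0.0207 mol
Let x = n(Na2CO3), y = n(NaHCO3).
Titrant: 2x + 1y = 0.0207;  mass: 105.99x + 84.01y = 1.38
Solving, x = 5.79 × 10^-3 mol, y = 9.13 × 10^-3 mol
mass of Na2CO3 = 5.79 × 10^-3 × 105.99 = 0.613 g
% Na2CO3 = 0.613 / 1.38 × 100 = 44.4 %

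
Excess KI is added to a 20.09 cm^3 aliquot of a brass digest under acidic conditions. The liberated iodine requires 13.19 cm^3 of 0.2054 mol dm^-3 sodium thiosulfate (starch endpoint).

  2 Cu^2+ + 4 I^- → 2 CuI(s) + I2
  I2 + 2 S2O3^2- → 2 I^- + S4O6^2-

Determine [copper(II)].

0.1349 mol/L

n(S2O3^2-) = 0.01319 × 0.2054 = 2.709 × 10^-3 mol
n(I2) = n(S2O3^2-)/2 = 1.355 × 10^-3 mol
From the 2:1 ratio, n(Cu2+) in the aliquot = 2/1 × 1.355 × 10^-3 = 2.709 × 10^-3 mol
[Cu2+] = 2.709 × 10^-3 / 0.02009 = 0.1349 mol/L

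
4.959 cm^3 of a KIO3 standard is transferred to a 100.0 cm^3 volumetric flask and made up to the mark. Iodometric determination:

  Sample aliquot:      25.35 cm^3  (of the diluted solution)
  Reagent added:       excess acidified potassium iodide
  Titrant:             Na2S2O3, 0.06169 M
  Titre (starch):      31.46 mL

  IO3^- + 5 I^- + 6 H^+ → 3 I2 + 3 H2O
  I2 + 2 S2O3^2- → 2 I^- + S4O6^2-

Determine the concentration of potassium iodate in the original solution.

n(S2O3^2-) = 0.03146 × 0.06169 = 1.941 × 10^-3 mol
n(I2) = n(S2O3^2-)/2 = 9.704 × 10^-4 mol
From the 1:3 ratio, n(IO3^-) in the aliquot = 1/3 × 9.704 × 10^-4 = 3.235 × 10^-4 mol
[IO3^-]_dilute = 3.235 × 10^-4 / 0.02535 = 0.01276 mol/L
[IO3^-]_original = 0.01276 × 100.0/4.959 = 0.2573 mol/L

0.2573 M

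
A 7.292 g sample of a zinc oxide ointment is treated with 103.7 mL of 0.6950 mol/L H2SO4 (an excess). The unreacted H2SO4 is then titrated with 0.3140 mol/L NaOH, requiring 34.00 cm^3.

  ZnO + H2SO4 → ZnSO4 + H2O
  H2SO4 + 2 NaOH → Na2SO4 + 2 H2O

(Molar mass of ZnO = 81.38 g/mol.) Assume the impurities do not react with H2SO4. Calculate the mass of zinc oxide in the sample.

5.431 g

n(H2SO4) added = 0.1037 × 0.6950 = 0.07207 mol
n(NaOH) used in back-titration = 0.03400 × 0.3140 = 0.01068 mol
From the 1:2 ratio, n(H2SO4) left over = 1/2 × 0.01068 = 5.338 × 10^-3 mol
n(H2SO4) consumed by analyte = 0.07207 − 5.338 × 10^-3 = 0.06673 mol
n(ZnO) = 0.06673 mol (1:1 ratio)
mass of ZnO = 0.06673 × 81.38 = 5.431 g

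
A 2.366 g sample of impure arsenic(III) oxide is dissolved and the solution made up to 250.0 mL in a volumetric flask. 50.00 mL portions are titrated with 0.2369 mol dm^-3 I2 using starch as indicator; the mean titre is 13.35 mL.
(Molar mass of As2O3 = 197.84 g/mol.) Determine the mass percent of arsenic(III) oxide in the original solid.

As2O3 + 2 I2 + 2 H2O → As2O5 + 4 HI
n(I2) per titration = 0.01335 × 0.2369 = 3.163 × 10^-3 mol
From the 1:2 ratio, n(As2O3) in each aliquot = 1/2 × 3.163 × 10^-3 = 1.581 × 10^-3 mol
n(As2O3) in the whole flask = 1.581 × 10^-3 × 250.0/50.00 = 7.907 × 10^-3 mol
mass of As2O3 = 7.907 × 10^-3 × 197.84 = 1.564 g
% As2O3 = 1.564 / 2.366 × 100 = 66.11 %

66.11 %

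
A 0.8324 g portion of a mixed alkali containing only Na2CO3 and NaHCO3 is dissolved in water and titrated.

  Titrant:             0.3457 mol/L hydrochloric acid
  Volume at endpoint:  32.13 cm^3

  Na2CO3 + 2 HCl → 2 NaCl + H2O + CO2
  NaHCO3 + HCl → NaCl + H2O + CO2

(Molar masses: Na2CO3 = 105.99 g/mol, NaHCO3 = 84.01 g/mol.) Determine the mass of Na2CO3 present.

n(HCl) = 0.03213 × 0.3457 = 0.01111 mol
Let x = n(Na2CO3), y = n(NaHCO3).
Titrant: 2x + 1y = 0.01111;  mass: 105.99x + 84.01y = 0.8324
Solving, x = 1.624 × 10^-3 mol, y = 7.860 × 10^-3 mol
mass of Na2CO3 = 1.624 × 10^-3 × 105.99 = 0.1721 g

0.1721 g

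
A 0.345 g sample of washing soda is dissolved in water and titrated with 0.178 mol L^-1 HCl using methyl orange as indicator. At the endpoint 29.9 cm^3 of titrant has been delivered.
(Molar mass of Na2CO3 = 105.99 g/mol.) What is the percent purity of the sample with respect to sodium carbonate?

Na2CO3 + 2 HCl → 2 NaCl + H2O + CO2
n(HCl) = 0.0299 L × 0.178 mol/L = 5.32 × 10^-3 mol
From the 1:2 ratio, n(Na2CO3) = 1/2 × 5.32 × 10^-3 = 2.66 × 10^-3 mol
mass of Na2CO3 = 2.66 × 10^-3 × 105.99 g/mol = 0.282 g
% Na2CO3 = 0.282 / 0.345 × 100 = 81.8 %

81.8 %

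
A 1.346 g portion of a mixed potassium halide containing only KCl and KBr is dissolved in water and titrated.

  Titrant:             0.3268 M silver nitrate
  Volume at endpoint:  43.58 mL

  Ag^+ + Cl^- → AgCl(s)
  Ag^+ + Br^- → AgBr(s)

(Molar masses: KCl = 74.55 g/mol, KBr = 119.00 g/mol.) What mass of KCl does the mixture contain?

0.5850 g

n(AgNO3) = 0.04358 × 0.3268 = 0.01424 mol
Let x = n(KCl), y = n(KBr).
Titrant: 1x + 1y = 0.01424;  mass: 74.55x + 119.00y = 1.346
Solving, x = 7.847 × 10^-3 mol, y = 6.395 × 10^-3 mol
mass of KCl = 7.847 × 10^-3 × 74.55 = 0.5850 g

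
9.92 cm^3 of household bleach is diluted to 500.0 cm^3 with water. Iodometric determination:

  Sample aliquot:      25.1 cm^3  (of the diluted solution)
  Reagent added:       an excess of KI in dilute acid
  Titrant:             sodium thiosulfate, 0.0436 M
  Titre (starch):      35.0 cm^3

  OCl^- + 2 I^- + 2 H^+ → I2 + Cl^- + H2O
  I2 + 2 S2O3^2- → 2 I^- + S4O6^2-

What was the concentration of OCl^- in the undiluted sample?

n(S2O3^2-) = 0.0350 × 0.0436 = 1.53 × 10^-3 mol
n(I2) = n(S2O3^2-)/2 = 7.63 × 10^-4 mol
n(OCl^-) in the aliquot = 7.63 × 10^-4 mol (1:1 ratio)
[OCl^-]_dilute = 7.63 × 10^-4 / 0.0251 = 0.0304 mol/L
[OCl^-]_original = 0.0304 × 500.0/9.92 = 1.53 mol/L

1.53 M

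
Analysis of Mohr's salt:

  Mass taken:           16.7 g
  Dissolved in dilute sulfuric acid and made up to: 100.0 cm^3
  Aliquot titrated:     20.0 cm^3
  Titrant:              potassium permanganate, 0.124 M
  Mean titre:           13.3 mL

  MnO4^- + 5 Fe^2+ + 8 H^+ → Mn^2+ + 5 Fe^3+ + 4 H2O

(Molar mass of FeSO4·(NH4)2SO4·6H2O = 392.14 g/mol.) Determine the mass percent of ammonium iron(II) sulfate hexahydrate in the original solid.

96.8 %

n(KMnO4) per titration = 0.0133 × 0.124 = 1.65 × 10^-3 mol
From the 5:1 ratio, n(FeSO4·(NH4)2SO4·6H2O) in each aliquot = 5/1 × 1.65 × 10^-3 = 8.25 × 10^-3 mol
n(FeSO4·(NH4)2SO4·6H2O) in the whole flask = 8.25 × 10^-3 × 100.0/20.0 = 0.0412 mol
mass of FeSO4·(NH4)2SO4·6H2O = 0.0412 × 392.14 = 16.2 g
% FeSO4·(NH4)2SO4·6H2O = 16.2 / 16.7 × 100 = 96.8 %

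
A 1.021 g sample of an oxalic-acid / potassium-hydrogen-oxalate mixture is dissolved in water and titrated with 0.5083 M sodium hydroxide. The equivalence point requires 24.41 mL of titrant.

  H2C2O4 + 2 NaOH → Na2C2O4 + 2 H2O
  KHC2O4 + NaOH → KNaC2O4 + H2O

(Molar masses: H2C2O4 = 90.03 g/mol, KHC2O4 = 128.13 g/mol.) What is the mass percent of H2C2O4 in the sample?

30.17 %

n(NaOH) = 0.02441 × 0.5083 = 0.01241 mol
Let x = n(H2C2O4), y = n(KHC2O4).
Titrant: 2x + 1y = 0.01241;  mass: 90.03x + 128.13y = 1.021
Solving, x = 3.422 × 10^-3 mol, y = 5.564 × 10^-3 mol
mass of H2C2O4 = 3.422 × 10^-3 × 90.03 = 0.3081 g
% H2C2O4 = 0.3081 / 1.021 × 100 = 30.17 %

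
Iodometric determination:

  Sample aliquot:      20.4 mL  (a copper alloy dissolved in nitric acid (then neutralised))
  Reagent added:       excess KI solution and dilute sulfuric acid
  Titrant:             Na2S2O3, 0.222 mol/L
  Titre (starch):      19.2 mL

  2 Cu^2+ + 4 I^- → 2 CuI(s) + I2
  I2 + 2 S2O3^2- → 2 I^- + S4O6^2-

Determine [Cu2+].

0.209 mol/L

n(S2O3^2-) = 0.0192 × 0.222 = 4.26 × 10^-3 mol
n(I2) = n(S2O3^2-)/2 = 2.13 × 10^-3 mol
From the 2:1 ratio, n(Cu2+) in the aliquot = 2/1 × 2.13 × 10^-3 = 4.26 × 10^-3 mol
[Cu2+] = 4.26 × 10^-3 / 0.0204 = 0.209 mol/L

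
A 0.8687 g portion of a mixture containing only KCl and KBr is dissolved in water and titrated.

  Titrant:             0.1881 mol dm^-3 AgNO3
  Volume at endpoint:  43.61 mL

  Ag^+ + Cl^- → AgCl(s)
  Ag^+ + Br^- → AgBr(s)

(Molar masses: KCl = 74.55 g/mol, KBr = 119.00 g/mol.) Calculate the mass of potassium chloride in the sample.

n(AgNO3) = 0.04361 × 0.1881 = 8.203 × 10^-3 mol
Let x = n(KCl), y = n(KBr).
Titrant: 1x + 1y = 8.203 × 10^-3;  mass: 74.55x + 119.00y = 0.8687
Solving, x = 2.418 × 10^-3 mol, y = 5.785 × 10^-3 mol
mass of KCl = 2.418 × 10^-3 × 74.55 = 0.1802 g

0.1802 g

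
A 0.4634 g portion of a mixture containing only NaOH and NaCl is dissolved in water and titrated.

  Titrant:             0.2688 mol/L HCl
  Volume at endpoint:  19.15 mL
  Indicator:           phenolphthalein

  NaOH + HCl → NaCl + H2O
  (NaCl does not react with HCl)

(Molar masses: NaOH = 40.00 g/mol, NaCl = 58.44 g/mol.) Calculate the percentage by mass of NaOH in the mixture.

n(HCl) = 0.01915 × 0.2688 = 5.148 × 10^-3 mol
Let x = n(NaOH), y = n(NaCl).
Titrant: 1x = 5.148 × 10^-3;  mass: 40.00x + 58.44y = 0.4634
Solving, x = 5.148 × 10^-3 mol, y = 4.406 × 10^-3 mol
mass of NaOH = 5.148 × 10^-3 × 40.00 = 0.2059 g
% NaOH = 0.2059 / 0.4634 × 100 = 44.43 %

44.43 %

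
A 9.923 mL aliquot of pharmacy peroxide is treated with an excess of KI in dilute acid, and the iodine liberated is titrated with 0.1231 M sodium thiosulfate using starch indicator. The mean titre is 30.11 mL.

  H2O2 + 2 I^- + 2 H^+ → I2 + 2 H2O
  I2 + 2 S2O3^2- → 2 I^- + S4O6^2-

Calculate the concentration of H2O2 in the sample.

0.1868 M

n(S2O3^2-) = 0.03011 × 0.1231 = 3.707 × 10^-3 mol
n(I2) = n(S2O3^2-)/2 = 1.853 × 10^-3 mol
n(H2O2) in the aliquot = 1.853 × 10^-3 mol (1:1 ratio)
[H2O2] = 1.853 × 10^-3 / 0.009923 = 0.1868 mol/L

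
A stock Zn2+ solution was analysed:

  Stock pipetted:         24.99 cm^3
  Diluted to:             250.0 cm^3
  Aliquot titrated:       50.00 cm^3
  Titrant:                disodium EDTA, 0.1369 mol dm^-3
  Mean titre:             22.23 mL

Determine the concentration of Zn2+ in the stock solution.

Zn^2+ + EDTA^4- → [Zn(EDTA)]^2-
n(EDTA) = 0.02223 × 0.1369 = 3.043 × 10^-3 mol
n(Zn2+) in the aliquot = 3.043 × 10^-3 mol (1:1 ratio)
[Zn2+]_dilute = 3.043 × 10^-3 / 0.05000 = 0.06087 mol/L
Dilution factor = 250.0 / 24.99 = 10.00
[Zn2+]_stock = 0.06087 × 10.00 = 0.6089 mol/L

0.6089 mol/L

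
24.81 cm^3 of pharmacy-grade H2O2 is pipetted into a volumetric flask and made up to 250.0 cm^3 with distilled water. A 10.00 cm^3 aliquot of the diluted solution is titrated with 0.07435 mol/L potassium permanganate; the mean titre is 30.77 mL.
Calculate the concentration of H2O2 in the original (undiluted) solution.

5.763 mol/L

2 MnO4^- + 5 H2O2 + 6 H^+ → 2 Mn^2+ + 5 O2 + 8 H2O
n(KMnO4) = 0.03077 × 0.07435 = 2.288 × 10^-3 mol
From the 5:2 ratio, n(H2O2) in the aliquot = 5/2 × 2.288 × 10^-3 = 5.719 × 10^-3 mol
[H2O2]_dilute = 5.719 × 10^-3 / 0.01000 = 0.5719 mol/L
Dilution factor = 250.0 / 24.81 = 10.08
[H2O2]_stock = 0.5719 × 10.08 = 5.763 mol/L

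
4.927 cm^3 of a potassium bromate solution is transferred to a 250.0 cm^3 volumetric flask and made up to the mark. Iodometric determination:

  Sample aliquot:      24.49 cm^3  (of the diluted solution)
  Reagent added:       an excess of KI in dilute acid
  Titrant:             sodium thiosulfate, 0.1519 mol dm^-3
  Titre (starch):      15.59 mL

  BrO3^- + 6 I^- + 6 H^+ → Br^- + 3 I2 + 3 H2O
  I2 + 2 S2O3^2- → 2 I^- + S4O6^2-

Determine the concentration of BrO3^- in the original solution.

0.8178 mol/L

n(S2O3^2-) = 0.01559 × 0.1519 = 2.368 × 10^-3 mol
n(I2) = n(S2O3^2-)/2 = 1.184 × 10^-3 mol
From the 1:3 ratio, n(BrO3^-) in the aliquot = 1/3 × 1.184 × 10^-3 = 3.947 × 10^-4 mol
[BrO3^-]_dilute = 3.947 × 10^-4 / 0.02449 = 0.01612 mol/L
[BrO3^-]_original = 0.01612 × 250.0/4.927 = 0.8178 mol/L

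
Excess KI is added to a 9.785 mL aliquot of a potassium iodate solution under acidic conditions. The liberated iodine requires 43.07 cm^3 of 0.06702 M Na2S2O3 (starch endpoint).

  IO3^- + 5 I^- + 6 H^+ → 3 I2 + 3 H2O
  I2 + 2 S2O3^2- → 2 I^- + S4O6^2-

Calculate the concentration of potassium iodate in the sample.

n(S2O3^2-) = 0.04307 × 0.06702 = 2.887 × 10^-3 mol
n(I2) = n(S2O3^2-)/2 = 1.443 × 10^-3 mol
From the 1:3 ratio, n(IO3^-) in the aliquot = 1/3 × 1.443 × 10^-3 = 4.811 × 10^-4 mol
[IO3^-] = 4.811 × 10^-4 / 0.009785 = 0.04917 mol/L

0.04917 M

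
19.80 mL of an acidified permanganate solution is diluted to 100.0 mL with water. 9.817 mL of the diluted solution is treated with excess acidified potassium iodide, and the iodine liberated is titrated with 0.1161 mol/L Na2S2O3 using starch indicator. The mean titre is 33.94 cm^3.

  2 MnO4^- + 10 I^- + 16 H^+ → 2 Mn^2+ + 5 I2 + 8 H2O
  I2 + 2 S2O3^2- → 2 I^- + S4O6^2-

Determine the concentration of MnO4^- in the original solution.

n(S2O3^2-) = 0.03394 × 0.1161 = 3.940 × 10^-3 mol
n(I2) = n(S2O3^2-)/2 = 1.970 × 10^-3 mol
From the 2:5 ratio, n(MnO4^-) in the aliquot = 2/5 × 1.970 × 10^-3 = 7.881 × 10^-4 mol
[MnO4^-]_dilute = 7.881 × 10^-4 / 0.009817 = 0.08028 mol/L
[MnO4^-]_original = 0.08028 × 100.0/19.80 = 0.4054 mol/L

0.4054 mol/L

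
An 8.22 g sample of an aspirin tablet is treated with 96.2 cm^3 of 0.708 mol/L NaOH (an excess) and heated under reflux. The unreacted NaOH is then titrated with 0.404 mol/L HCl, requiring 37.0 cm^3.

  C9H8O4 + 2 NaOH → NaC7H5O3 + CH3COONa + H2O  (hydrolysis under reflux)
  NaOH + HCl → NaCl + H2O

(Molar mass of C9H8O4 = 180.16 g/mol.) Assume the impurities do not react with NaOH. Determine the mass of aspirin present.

n(NaOH) added = 0.0962 × 0.708 = 0.0681 mol
n(HCl) used in back-titration = 0.0370 × 0.404 = 0.0149 mol
n(NaOH) left over = 0.0149 mol (1:1 ratio)
n(NaOH) consumed by analyte = 0.0681 − 0.0149 = 0.0532 mol
From the 1:2 ratio, n(C9H8O4) = 1/2 × 0.0532 = 0.0266 mol
mass of C9H8O4 = 0.0266 × 180.16 = 4.79 g

4.79 g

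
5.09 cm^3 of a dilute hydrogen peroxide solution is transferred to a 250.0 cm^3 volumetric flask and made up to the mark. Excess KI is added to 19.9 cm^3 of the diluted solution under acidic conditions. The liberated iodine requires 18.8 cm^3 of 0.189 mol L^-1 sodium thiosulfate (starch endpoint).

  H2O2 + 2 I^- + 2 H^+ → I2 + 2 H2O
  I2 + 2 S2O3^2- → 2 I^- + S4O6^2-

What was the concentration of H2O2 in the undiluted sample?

n(S2O3^2-) = 0.0188 × 0.189 = 3.55 × 10^-3 mol
n(I2) = n(S2O3^2-)/2 = 1.78 × 10^-3 mol
n(H2O2) in the aliquot = 1.78 × 10^-3 mol (1:1 ratio)
[H2O2]_dilute = 1.78 × 10^-3 / 0.0199 = 0.0893 mol/L
[H2O2]_original = 0.0893 × 250.0/5.09 = 4.38 mol/L

4.38 mol/L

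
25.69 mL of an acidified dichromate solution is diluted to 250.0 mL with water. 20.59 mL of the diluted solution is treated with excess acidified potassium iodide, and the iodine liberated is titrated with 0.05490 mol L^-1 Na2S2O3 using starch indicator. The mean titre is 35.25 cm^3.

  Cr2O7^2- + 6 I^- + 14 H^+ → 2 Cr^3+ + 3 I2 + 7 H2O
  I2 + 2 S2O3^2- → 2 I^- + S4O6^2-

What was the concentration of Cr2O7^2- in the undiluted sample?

n(S2O3^2-) = 0.03525 × 0.05490 = 1.935 × 10^-3 mol
n(I2) = n(S2O3^2-)/2 = 9.676 × 10^-4 mol
From the 1:3 ratio, n(Cr2O7^2-) in the aliquot = 1/3 × 9.676 × 10^-4 = 3.225 × 10^-4 mol
[Cr2O7^2-]_dilute = 3.225 × 10^-4 / 0.02059 = 0.01566 mol/L
[Cr2O7^2-]_original = 0.01566 × 250.0/25.69 = 0.1524 mol/L

0.1524 mol/L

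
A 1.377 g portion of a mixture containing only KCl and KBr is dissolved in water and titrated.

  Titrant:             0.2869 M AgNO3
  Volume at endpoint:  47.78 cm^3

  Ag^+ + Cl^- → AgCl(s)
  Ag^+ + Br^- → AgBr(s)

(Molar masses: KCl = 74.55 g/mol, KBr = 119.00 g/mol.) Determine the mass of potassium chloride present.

n(AgNO3) = 0.04778 × 0.2869 = 0.01371 mol
Let x = n(KCl), y = n(KBr).
Titrant: 1x + 1y = 0.01371;  mass: 74.55x + 119.00y = 1.377
Solving, x = 5.720 × 10^-3 mol, y = 7.988 × 10^-3 mol
mass of KCl = 5.720 × 10^-3 × 74.55 = 0.4264 g

0.4264 g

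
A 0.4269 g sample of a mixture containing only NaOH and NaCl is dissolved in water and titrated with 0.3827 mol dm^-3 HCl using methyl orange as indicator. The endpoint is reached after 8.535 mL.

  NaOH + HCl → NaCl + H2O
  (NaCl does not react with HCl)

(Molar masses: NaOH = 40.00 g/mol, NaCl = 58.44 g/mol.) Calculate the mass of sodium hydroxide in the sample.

n(HCl) = 0.008535 × 0.3827 = 3.266 × 10^-3 mol
Let x = n(NaOH), y = n(NaCl).
Titrant: 1x = 3.266 × 10^-3;  mass: 40.00x + 58.44y = 0.4269
Solving, x = 3.266 × 10^-3 mol, y = 5.069 × 10^-3 mol
mass of NaOH = 3.266 × 10^-3 × 40.00 = 0.1307 g

0.1307 g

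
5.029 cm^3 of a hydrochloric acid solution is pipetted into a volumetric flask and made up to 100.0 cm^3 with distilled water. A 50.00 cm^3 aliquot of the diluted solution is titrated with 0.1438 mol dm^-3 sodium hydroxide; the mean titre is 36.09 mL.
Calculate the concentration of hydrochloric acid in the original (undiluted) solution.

HCl + NaOH → NaCl + H2O
n(NaOH) = 0.03609 × 0.1438 = 5.190 × 10^-3 mol
n(HCl) in the aliquot = 5.190 × 10^-3 mol (1:1 ratio)
[HCl]_dilute = 5.190 × 10^-3 / 0.05000 = 0.1038 mol/L
Dilution factor = 100.0 / 5.029 = 19.88
[HCl]_stock = 0.1038 × 19.88 = 2.064 mol/L

2.064 mol/L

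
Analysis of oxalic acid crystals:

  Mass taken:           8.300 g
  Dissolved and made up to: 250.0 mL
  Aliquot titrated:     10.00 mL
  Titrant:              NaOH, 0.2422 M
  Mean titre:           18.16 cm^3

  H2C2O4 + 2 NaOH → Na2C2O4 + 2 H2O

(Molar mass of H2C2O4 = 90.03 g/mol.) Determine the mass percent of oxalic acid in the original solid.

n(NaOH) per titration = 0.01816 × 0.2422 = 4.398 × 10^-3 mol
From the 1:2 ratio, n(H2C2O4) in each aliquot = 1/2 × 4.398 × 10^-3 = 2.199 × 10^-3 mol
n(H2C2O4) in the whole flask = 2.199 × 10^-3 × 250.0/10.00 = 0.05498 mol
mass of H2C2O4 = 0.05498 × 90.03 = 4.950 g
% H2C2O4 = 4.950 / 8.300 × 100 = 59.64 %

59.64 %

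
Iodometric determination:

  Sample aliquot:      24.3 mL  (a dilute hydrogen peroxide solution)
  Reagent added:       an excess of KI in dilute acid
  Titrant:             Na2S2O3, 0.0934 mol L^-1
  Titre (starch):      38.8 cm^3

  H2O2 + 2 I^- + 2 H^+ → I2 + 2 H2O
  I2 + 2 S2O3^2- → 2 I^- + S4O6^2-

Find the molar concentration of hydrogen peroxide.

0.0746 mol/L

n(S2O3^2-) = 0.0388 × 0.0934 = 3.62 × 10^-3 mol
n(I2) = n(S2O3^2-)/2 = 1.81 × 10^-3 mol
n(H2O2) in the aliquot = 1.81 × 10^-3 mol (1:1 ratio)
[H2O2] = 1.81 × 10^-3 / 0.0243 = 0.0746 mol/L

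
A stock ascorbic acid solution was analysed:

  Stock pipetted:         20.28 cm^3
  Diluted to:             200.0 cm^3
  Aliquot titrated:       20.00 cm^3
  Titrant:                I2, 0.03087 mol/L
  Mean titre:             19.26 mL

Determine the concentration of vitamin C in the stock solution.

0.2932 mol/L

C6H8O6 + I2 → C6H6O6 + 2 HI
n(I2) = 0.01926 × 0.03087 = 5.946 × 10^-4 mol
n(C6H8O6) in the aliquot = 5.946 × 10^-4 mol (1:1 ratio)
[C6H8O6]_dilute = 5.946 × 10^-4 / 0.02000 = 0.02973 mol/L
Dilution factor = 200.0 / 20.28 = 9.862
[C6H8O6]_stock = 0.02973 × 9.862 = 0.2932 mol/L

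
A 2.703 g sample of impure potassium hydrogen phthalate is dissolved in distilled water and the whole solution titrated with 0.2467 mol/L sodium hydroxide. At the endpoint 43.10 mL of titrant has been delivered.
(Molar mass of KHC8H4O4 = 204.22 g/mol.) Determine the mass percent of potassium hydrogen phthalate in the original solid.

80.33 %

KHC8H4O4 + NaOH → KNaC8H4O4 + H2O
n(NaOH) = 0.04310 L × 0.2467 mol/L = 0.01063 mol
n(KHC8H4O4) = 0.01063 mol (1:1 ratio)
mass of KHC8H4O4 = 0.01063 × 204.22 g/mol = 2.171 g
% KHC8H4O4 = 2.171 / 2.703 × 100 = 80.33 %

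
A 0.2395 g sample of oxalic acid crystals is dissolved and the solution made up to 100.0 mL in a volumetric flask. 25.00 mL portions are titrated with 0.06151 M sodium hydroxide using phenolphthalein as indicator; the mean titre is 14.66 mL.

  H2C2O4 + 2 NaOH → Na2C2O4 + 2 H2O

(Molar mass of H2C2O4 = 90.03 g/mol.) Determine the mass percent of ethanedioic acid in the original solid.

n(NaOH) per titration = 0.01466 × 0.06151 = 9.017 × 10^-4 mol
From the 1:2 ratio, n(H2C2O4) in each aliquot = 1/2 × 9.017 × 10^-4 = 4.509 × 10^-4 mol
n(H2C2O4) in the whole flask = 4.509 × 10^-4 × 100.0/25.00 = 1.803 × 10^-3 mol
mass of H2C2O4 = 1.803 × 10^-3 × 90.03 = 0.1624 g
% H2C2O4 = 0.1624 / 0.2395 × 100 = 67.79 %

67.79 %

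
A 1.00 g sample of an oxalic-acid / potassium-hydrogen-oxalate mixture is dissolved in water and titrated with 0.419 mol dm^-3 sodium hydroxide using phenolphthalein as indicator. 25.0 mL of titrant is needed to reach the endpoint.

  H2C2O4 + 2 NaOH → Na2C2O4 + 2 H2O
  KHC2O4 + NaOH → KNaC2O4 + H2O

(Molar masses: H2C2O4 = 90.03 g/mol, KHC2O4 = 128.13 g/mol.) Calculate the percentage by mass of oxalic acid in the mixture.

n(NaOH) = 0.0250 × 0.419 = 0.0105 mol
Let x = n(H2C2O4), y = n(KHC2O4).
Titrant: 2x + 1y = 0.0105;  mass: 90.03x + 128.13y = 1.00
Solving, x = 2.06 × 10^-3 mol, y = 6.36 × 10^-3 mol
mass of H2C2O4 = 2.06 × 10^-3 × 90.03 = 0.185 g
% H2C2O4 = 0.185 / 1.00 × 100 = 18.5 %

18.5 %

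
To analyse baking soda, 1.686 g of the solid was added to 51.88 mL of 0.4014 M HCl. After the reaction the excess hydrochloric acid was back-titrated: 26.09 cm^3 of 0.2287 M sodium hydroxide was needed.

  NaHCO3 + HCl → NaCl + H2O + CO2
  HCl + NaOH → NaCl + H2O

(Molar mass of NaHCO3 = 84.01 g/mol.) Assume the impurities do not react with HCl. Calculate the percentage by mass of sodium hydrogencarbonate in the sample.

74.03 %

n(HCl) added = 0.05188 × 0.4014 = 0.02082 mol
n(NaOH) used in back-titration = 0.02609 × 0.2287 = 5.967 × 10^-3 mol
n(HCl) left over = 5.967 × 10^-3 mol (1:1 ratio)
n(HCl) consumed by analyte = 0.02082 − 5.967 × 10^-3 = 0.01486 mol
n(NaHCO3) = 0.01486 mol (1:1 ratio)
mass of NaHCO3 = 0.01486 × 84.01 = 1.248 g
% NaHCO3 = 1.248 / 1.686 × 100 = 74.03 %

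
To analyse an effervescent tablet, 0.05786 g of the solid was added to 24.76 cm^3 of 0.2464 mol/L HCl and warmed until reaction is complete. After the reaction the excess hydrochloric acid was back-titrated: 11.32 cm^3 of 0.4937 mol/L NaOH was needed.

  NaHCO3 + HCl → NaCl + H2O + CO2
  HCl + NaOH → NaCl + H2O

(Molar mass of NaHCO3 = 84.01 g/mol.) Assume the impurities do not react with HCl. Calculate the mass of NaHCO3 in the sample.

0.04303 g

n(HCl) added = 0.02476 × 0.2464 = 6.101 × 10^-3 mol
n(NaOH) used in back-titration = 0.01132 × 0.4937 = 5.589 × 10^-3 mol
n(HCl) left over = 5.589 × 10^-3 mol (1:1 ratio)
n(HCl) consumed by analyte = 6.101 × 10^-3 − 5.589 × 10^-3 = 5.122 × 10^-4 mol
n(NaHCO3) = 5.122 × 10^-4 mol (1:1 ratio)
mass of NaHCO3 = 5.122 × 10^-4 × 84.01 = 0.04303 g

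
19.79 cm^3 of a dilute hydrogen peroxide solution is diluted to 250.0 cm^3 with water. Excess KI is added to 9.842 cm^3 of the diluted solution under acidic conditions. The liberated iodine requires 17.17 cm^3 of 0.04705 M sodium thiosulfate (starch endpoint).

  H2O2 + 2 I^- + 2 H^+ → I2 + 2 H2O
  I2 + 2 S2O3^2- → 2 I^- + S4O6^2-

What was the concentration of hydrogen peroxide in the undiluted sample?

0.5185 M

n(S2O3^2-) = 0.01717 × 0.04705 = 8.078 × 10^-4 mol
n(I2) = n(S2O3^2-)/2 = 4.039 × 10^-4 mol
n(H2O2) in the aliquot = 4.039 × 10^-4 mol (1:1 ratio)
[H2O2]_dilute = 4.039 × 10^-4 / 0.009842 = 0.04104 mol/L
[H2O2]_original = 0.04104 × 250.0/19.79 = 0.5185 mol/L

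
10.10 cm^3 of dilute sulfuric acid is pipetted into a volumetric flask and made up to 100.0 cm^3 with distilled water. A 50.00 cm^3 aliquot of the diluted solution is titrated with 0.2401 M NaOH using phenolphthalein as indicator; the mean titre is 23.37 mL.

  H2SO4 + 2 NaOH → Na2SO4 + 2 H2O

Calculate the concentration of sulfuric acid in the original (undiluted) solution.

0.5556 M

n(NaOH) = 0.02337 × 0.2401 = 5.611 × 10^-3 mol
From the 1:2 ratio, n(H2SO4) in the aliquot = 1/2 × 5.611 × 10^-3 = 2.806 × 10^-3 mol
[H2SO4]_dilute = 2.806 × 10^-3 / 0.05000 = 0.05611 mol/L
Dilution factor = 100.0 / 10.10 = 9.901
[H2SO4]_stock = 0.05611 × 9.901 = 0.5556 mol/L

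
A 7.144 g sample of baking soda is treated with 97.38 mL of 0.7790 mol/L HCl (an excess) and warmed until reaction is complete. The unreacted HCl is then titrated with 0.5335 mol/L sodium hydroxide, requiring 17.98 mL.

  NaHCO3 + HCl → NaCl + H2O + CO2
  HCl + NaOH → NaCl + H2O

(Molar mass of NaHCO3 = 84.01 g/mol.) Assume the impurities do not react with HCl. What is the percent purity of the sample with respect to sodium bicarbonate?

77.93 %

n(HCl) added = 0.09738 × 0.7790 = 0.07586 mol
n(NaOH) used in back-titration = 0.01798 × 0.5335 = 9.592 × 10^-3 mol
n(HCl) left over = 9.592 × 10^-3 mol (1:1 ratio)
n(HCl) consumed by analyte = 0.07586 − 9.592 × 10^-3 = 0.06627 mol
n(NaHCO3) = 0.06627 mol (1:1 ratio)
mass of NaHCO3 = 0.06627 × 84.01 = 5.567 g
% NaHCO3 = 5.567 / 7.144 × 100 = 77.93 %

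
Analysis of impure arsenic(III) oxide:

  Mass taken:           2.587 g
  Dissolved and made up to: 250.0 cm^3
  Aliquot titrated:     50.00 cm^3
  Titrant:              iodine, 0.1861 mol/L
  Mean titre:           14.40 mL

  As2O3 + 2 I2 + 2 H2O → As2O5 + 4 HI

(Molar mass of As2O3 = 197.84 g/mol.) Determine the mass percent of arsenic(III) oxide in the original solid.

n(I2) per titration = 0.01440 × 0.1861 = 2.680 × 10^-3 mol
From the 1:2 ratio, n(As2O3) in each aliquot = 1/2 × 2.680 × 10^-3 = 1.340 × 10^-3 mol
n(As2O3) in the whole flask = 1.340 × 10^-3 × 250.0/50.00 = 6.700 × 10^-3 mol
mass of As2O3 = 6.700 × 10^-3 × 197.84 = 1.325 g
% As2O3 = 1.325 / 2.587 × 100 = 51.23 %

51.23 %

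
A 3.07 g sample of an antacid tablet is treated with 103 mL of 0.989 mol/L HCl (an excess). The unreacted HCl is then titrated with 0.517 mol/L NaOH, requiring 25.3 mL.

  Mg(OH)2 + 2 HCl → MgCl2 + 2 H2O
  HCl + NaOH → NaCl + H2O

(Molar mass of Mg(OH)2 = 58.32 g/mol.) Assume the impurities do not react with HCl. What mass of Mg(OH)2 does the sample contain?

2.59 g

n(HCl) added = 0.103 × 0.989 = 0.102 mol
n(NaOH) used in back-titration = 0.0253 × 0.517 = 0.0131 mol
n(HCl) left over = 0.0131 mol (1:1 ratio)
n(HCl) consumed by analyte = 0.102 − 0.0131 = 0.0888 mol
From the 1:2 ratio, n(Mg(OH)2) = 1/2 × 0.0888 = 0.0444 mol
mass of Mg(OH)2 = 0.0444 × 58.32 = 2.59 g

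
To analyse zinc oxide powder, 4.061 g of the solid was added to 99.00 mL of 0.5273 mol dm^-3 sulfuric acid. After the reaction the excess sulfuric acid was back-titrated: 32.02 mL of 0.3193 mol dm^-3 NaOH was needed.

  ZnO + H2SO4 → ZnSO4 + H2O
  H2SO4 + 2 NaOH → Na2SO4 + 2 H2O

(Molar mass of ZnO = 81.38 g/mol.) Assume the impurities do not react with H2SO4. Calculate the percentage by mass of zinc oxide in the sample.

n(H2SO4) added = 0.09900 × 0.5273 = 0.05220 mol
n(NaOH) used in back-titration = 0.03202 × 0.3193 = 0.01022 mol
From the 1:2 ratio, n(H2SO4) left over = 1/2 × 0.01022 = 5.112 × 10^-3 mol
n(H2SO4) consumed by analyte = 0.05220 − 5.112 × 10^-3 = 0.04709 mol
n(ZnO) = 0.04709 mol (1:1 ratio)
mass of ZnO = 0.04709 × 81.38 = 3.832 g
% ZnO = 3.832 / 4.061 × 100 = 94.37 %

94.37 %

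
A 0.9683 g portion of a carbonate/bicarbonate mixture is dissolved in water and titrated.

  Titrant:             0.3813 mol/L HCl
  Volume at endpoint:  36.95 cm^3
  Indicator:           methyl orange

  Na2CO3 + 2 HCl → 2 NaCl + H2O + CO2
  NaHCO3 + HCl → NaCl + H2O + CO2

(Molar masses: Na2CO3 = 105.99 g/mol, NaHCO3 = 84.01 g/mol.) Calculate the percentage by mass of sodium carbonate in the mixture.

n(HCl) = 0.03695 × 0.3813 = 0.01409 mol
Let x = n(Na2CO3), y = n(NaHCO3).
Titrant: 2x + 1y = 0.01409;  mass: 105.99x + 84.01y = 0.9683
Solving, x = 3.471 × 10^-3 mol, y = 7.147 × 10^-3 mol
mass of Na2CO3 = 3.471 × 10^-3 × 105.99 = 0.3679 g
% Na2CO3 = 0.3679 / 0.9683 × 100 = 38.00 %

38.00 %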